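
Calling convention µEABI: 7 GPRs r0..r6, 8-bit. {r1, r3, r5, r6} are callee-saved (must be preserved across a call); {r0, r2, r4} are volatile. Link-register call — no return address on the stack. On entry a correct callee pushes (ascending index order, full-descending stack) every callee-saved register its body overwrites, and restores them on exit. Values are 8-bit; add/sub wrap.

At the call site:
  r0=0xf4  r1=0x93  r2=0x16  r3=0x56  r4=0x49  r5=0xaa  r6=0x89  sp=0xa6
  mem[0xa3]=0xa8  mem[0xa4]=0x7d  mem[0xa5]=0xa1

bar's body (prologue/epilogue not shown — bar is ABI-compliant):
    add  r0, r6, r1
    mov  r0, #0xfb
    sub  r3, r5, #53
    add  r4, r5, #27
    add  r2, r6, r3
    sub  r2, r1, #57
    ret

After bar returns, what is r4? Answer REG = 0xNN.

prologue: push r3 -> mem[0xa5]=0x56, sp=0xa5
body[0] add  r0, r6, r1 -> r0=0x1c
body[1] mov  r0, #0xfb -> r0=0xfb
body[2] sub  r3, r5, #53 -> r3=0x75
body[3] add  r4, r5, #27 -> r4=0xc5
body[4] add  r2, r6, r3 -> r2=0xfe
body[5] sub  r2, r1, #57 -> r2=0x5a
epilogue: pop r3=0x56, sp=0xa6
r4 is caller-saved -> body value

REG = 0xc5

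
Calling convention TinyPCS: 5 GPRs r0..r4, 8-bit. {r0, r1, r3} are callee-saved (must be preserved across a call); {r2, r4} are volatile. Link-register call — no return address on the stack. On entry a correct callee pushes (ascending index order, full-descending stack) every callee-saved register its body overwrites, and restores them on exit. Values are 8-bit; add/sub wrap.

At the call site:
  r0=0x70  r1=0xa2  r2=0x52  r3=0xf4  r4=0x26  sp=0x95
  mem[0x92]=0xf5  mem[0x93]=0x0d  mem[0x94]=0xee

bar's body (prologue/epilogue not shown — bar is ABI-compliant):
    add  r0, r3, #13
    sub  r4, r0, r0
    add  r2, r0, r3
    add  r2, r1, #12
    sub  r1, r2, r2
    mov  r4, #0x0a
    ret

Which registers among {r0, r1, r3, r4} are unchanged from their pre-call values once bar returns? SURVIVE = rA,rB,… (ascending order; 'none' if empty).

prologue: push r0 → mem[0x94]=0x70, sp=0x94
prologue: push r1 → mem[0x93]=0xa2, sp=0x93
body[0] add  r0, r3, #13 → r0=0x01
body[1] sub  r4, r0, r0 → r4=0x00
body[2] add  r2, r0, r3 → r2=0xf5
body[3] add  r2, r1, #12 → r2=0xae
body[4] sub  r1, r2, r2 → r1=0x00
body[5] mov  r4, #0x0a → r4=0x0a
epilogue: pop r1=0xa2, sp=0x94
epilogue: pop r0=0x70, sp=0x95
r0: callee-saved, written=True
r1: callee-saved, written=True
r3: callee-saved, written=False
r4: caller-saved, written=True

SURVIVE = r0,r1,r3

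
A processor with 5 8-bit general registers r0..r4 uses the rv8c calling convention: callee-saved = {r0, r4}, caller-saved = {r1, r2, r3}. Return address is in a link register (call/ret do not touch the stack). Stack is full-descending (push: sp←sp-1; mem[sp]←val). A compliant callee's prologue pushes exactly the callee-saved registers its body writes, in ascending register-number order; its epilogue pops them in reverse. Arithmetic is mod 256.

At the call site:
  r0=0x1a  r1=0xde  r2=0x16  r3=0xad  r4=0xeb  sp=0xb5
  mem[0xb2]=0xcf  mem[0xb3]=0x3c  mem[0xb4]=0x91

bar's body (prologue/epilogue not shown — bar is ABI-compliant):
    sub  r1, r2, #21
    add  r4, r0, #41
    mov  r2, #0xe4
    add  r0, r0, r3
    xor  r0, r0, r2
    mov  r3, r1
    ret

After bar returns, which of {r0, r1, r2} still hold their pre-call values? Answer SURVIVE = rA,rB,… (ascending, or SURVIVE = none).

prologue: push r0 -> mem[0xb4]=0x1a, sp=0xb4
prologue: push r4 -> mem[0xb3]=0xeb, sp=0xb3
body[0] sub  r1, r2, #21 -> r1=0x01
body[1] add  r4, r0, #41 -> r4=0x43
body[2] mov  r2, #0xe4 -> r2=0xe4
body[3] add  r0, r0, r3 -> r0=0xc7
body[4] xor  r0, r0, r2 -> r0=0x23
body[5] mov  r3, r1 -> r3=0x01
epilogue: pop r4=0xeb, sp=0xb4
epilogue: pop r0=0x1a, sp=0xb5
r0: callee-saved, written=True
r1: caller-saved, written=True
r2: caller-saved, written=True

SURVIVE = r0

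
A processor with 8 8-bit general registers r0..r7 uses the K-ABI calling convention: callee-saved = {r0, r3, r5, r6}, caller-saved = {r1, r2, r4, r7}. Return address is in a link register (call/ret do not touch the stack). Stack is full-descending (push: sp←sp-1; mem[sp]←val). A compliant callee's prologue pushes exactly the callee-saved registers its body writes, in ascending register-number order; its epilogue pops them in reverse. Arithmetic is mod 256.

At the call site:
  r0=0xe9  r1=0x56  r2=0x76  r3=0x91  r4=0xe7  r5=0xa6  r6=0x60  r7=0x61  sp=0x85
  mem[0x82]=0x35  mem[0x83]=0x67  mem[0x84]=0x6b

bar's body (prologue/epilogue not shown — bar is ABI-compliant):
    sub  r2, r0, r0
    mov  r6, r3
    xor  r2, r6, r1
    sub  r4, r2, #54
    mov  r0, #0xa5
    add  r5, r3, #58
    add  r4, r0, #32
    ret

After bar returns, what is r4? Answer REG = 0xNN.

prologue: push r0 -> mem[0x84]=0xe9, sp=0x84
prologue: push r5 -> mem[0x83]=0xa6, sp=0x83
prologue: push r6 -> mem[0x82]=0x60, sp=0x82
body[0] sub  r2, r0, r0 -> r2=0x00
body[1] mov  r6, r3 -> r6=0x91
body[2] xor  r2, r6, r1 -> r2=0xc7
body[3] sub  r4, r2, #54 -> r4=0x91
body[4] mov  r0, #0xa5 -> r0=0xa5
body[5] add  r5, r3, #58 -> r5=0xcb
body[6] add  r4, r0, #32 -> r4=0xc5
epilogue: pop r6=0x60, sp=0x83
epilogue: pop r5=0xa6, sp=0x84
epilogue: pop r0=0xe9, sp=0x85
r4 is caller-saved -> body value

REG = 0xc5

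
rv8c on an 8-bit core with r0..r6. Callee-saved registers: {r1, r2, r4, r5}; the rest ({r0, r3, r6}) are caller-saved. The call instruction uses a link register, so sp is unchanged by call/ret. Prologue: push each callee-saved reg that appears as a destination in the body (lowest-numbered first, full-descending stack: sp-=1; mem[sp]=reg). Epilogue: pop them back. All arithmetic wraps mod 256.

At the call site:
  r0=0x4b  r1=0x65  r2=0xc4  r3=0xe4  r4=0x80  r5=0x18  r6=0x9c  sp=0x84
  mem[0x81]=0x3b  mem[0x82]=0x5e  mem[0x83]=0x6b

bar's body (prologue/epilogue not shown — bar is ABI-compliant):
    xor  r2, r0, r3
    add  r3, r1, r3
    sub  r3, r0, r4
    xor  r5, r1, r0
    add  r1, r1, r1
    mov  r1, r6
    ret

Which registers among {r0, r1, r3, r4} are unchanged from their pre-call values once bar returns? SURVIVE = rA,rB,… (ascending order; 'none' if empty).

SURVIVE = r0,r1,r4

prologue: push r1 → mem[0x83]=0x65, sp=0x83
prologue: push r2 → mem[0x82]=0xc4, sp=0x82
prologue: push r5 → mem[0x81]=0x18, sp=0x81
body[0] xor  r2, r0, r3 → r2=0xaf
body[1] add  r3, r1, r3 → r3=0x49
body[2] sub  r3, r0, r4 → r3=0xcb
body[3] xor  r5, r1, r0 → r5=0x2e
body[4] add  r1, r1, r1 → r1=0xca
body[5] mov  r1, r6 → r1=0x9c
epilogue: pop r5=0x18, sp=0x82
epilogue: pop r2=0xc4, sp=0x83
epilogue: pop r1=0x65, sp=0x84
r0: caller-saved, written=False
r1: callee-saved, written=True
r3: caller-saved, written=True
r4: callee-saved, written=False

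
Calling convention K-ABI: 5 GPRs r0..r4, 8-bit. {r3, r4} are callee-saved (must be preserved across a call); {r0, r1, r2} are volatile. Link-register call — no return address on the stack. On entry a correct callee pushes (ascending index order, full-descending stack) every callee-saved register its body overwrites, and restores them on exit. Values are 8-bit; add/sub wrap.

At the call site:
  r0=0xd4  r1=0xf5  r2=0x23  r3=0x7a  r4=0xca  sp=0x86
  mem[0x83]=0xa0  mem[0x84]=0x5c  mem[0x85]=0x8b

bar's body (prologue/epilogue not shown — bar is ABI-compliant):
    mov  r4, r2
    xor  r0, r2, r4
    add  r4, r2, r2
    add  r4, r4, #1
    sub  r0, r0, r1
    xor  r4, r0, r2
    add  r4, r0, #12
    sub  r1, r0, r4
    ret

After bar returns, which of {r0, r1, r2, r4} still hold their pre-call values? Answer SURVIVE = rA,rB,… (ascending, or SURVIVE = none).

prologue: push r4 -> mem[0x85]=0xca, sp=0x85
body[0] mov  r4, r2 -> r4=0x23
body[1] xor  r0, r2, r4 -> r0=0x00
body[2] add  r4, r2, r2 -> r4=0x46
body[3] add  r4, r4, #1 -> r4=0x47
body[4] sub  r0, r0, r1 -> r0=0x0b
body[5] xor  r4, r0, r2 -> r4=0x28
body[6] add  r4, r0, #12 -> r4=0x17
body[7] sub  r1, r0, r4 -> r1=0xf4
epilogue: pop r4=0xca, sp=0x86
r0: caller-saved, written=True
r1: caller-saved, written=True
r2: caller-saved, written=False
r4: callee-saved, written=True

SURVIVE = r2,r4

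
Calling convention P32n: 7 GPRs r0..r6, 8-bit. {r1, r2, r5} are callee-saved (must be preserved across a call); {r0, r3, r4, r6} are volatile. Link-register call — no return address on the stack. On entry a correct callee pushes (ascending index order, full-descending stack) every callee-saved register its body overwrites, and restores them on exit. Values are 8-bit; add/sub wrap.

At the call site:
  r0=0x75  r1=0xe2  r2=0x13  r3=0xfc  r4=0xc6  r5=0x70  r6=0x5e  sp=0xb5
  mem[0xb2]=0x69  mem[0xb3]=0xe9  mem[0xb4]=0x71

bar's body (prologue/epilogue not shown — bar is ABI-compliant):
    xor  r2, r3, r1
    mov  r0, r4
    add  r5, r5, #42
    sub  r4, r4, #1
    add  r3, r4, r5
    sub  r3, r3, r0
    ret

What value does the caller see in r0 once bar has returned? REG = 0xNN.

REG = 0xc6

prologue: push r2 -> mem[0xb4]=0x13, sp=0xb4
prologue: push r5 -> mem[0xb3]=0x70, sp=0xb3
body[0] xor  r2, r3, r1 -> r2=0x1e
body[1] mov  r0, r4 -> r0=0xc6
body[2] add  r5, r5, #42 -> r5=0x9a
body[3] sub  r4, r4, #1 -> r4=0xc5
body[4] add  r3, r4, r5 -> r3=0x5f
body[5] sub  r3, r3, r0 -> r3=0x99
epilogue: pop r5=0x70, sp=0xb4
epilogue: pop r2=0x13, sp=0xb5
r0 is caller-saved -> body value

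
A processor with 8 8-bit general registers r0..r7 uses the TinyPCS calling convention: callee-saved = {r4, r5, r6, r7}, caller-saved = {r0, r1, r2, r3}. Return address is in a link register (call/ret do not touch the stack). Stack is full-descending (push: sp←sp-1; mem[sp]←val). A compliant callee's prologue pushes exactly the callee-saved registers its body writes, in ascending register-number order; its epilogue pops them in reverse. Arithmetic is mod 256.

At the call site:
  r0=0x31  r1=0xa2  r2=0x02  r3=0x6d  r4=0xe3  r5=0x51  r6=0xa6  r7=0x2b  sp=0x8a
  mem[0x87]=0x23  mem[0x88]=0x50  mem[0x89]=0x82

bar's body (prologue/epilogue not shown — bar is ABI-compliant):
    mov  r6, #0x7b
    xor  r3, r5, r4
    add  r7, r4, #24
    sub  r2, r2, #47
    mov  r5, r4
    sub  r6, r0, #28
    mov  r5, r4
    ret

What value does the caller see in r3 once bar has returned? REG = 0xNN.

REG = 0xb2

prologue: push r5 → mem[0x89]=0x51, sp=0x89
prologue: push r6 → mem[0x88]=0xa6, sp=0x88
prologue: push r7 → mem[0x87]=0x2b, sp=0x87
body[0] mov  r6, #0x7b → r6=0x7b
body[1] xor  r3, r5, r4 → r3=0xb2
body[2] add  r7, r4, #24 → r7=0xfb
body[3] sub  r2, r2, #47 → r2=0xd3
body[4] mov  r5, r4 → r5=0xe3
body[5] sub  r6, r0, #28 → r6=0x15
body[6] mov  r5, r4 → r5=0xe3
epilogue: pop r7=0x2b, sp=0x88
epilogue: pop r6=0xa6, sp=0x89
epilogue: pop r5=0x51, sp=0x8a
r3 is caller-saved → body value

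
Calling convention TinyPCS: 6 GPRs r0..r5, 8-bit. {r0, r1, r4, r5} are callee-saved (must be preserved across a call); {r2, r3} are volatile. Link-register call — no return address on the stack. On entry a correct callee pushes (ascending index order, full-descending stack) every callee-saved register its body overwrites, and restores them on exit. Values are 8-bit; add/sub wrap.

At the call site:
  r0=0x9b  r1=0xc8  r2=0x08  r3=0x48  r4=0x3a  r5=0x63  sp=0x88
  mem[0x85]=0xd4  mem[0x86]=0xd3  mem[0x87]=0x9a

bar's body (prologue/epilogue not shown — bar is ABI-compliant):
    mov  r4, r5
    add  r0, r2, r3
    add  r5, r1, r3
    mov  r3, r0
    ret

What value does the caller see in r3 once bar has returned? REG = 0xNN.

prologue: push r0 → mem[0x87]=0x9b, sp=0x87
prologue: push r4 → mem[0x86]=0x3a, sp=0x86
prologue: push r5 → mem[0x85]=0x63, sp=0x85
body[0] mov  r4, r5 → r4=0x63
body[1] add  r0, r2, r3 → r0=0x50
body[2] add  r5, r1, r3 → r5=0x10
body[3] mov  r3, r0 → r3=0x50
epilogue: pop r5=0x63, sp=0x86
epilogue: pop r4=0x3a, sp=0x87
epilogue: pop r0=0x9b, sp=0x88
r3 is caller-saved → body value

REG = 0x50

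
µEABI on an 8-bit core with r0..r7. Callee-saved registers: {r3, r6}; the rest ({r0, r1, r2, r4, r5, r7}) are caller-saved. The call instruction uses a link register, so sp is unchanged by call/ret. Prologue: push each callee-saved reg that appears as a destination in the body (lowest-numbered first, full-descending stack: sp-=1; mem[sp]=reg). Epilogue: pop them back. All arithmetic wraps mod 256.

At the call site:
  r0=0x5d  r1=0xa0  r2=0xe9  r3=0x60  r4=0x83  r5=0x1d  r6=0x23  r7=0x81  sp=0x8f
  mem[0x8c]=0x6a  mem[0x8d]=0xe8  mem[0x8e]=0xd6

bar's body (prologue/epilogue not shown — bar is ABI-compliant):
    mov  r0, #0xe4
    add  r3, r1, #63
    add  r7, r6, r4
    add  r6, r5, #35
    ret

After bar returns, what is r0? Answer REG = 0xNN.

REG = 0xe4

prologue: push r3 -> mem[0x8e]=0x60, sp=0x8e
prologue: push r6 -> mem[0x8d]=0x23, sp=0x8d
body[0] mov  r0, #0xe4 -> r0=0xe4
body[1] add  r3, r1, #63 -> r3=0xdf
body[2] add  r7, r6, r4 -> r7=0xa6
body[3] add  r6, r5, #35 -> r6=0x40
epilogue: pop r6=0x23, sp=0x8e
epilogue: pop r3=0x60, sp=0x8f
r0 is caller-saved -> body value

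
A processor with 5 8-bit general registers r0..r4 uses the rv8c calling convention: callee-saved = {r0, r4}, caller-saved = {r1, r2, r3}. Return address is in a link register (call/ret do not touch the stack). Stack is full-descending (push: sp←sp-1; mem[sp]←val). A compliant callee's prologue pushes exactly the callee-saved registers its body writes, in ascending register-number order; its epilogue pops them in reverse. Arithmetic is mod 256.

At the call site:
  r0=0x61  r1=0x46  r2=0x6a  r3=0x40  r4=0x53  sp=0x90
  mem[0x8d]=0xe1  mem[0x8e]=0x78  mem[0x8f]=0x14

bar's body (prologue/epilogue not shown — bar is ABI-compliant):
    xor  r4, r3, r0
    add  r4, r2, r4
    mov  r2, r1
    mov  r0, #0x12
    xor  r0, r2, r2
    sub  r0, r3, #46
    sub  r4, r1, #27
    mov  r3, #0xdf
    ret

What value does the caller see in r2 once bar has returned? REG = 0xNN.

REG = 0x46

prologue: push r0 -> mem[0x8f]=0x61, sp=0x8f
prologue: push r4 -> mem[0x8e]=0x53, sp=0x8e
body[0] xor  r4, r3, r0 -> r4=0x21
body[1] add  r4, r2, r4 -> r4=0x8b
body[2] mov  r2, r1 -> r2=0x46
body[3] mov  r0, #0x12 -> r0=0x12
body[4] xor  r0, r2, r2 -> r0=0x00
body[5] sub  r0, r3, #46 -> r0=0x12
body[6] sub  r4, r1, #27 -> r4=0x2b
body[7] mov  r3, #0xdf -> r3=0xdf
epilogue: pop r4=0x53, sp=0x8f
epilogue: pop r0=0x61, sp=0x90
r2 is caller-saved -> body value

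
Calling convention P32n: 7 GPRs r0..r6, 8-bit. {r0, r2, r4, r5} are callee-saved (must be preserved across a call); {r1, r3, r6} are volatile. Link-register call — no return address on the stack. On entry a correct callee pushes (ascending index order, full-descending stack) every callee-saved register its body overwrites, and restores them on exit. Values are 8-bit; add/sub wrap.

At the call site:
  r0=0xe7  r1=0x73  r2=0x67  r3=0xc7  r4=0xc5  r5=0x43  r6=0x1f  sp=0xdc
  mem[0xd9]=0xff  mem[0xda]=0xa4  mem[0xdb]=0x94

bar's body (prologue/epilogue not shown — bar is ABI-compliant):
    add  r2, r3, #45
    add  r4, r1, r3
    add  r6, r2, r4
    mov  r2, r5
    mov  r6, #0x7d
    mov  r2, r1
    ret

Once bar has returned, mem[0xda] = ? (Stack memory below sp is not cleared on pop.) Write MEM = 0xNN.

MEM = 0xc5

prologue: push r2 → mem[0xdb]=0x67, sp=0xdb
prologue: push r4 → mem[0xda]=0xc5, sp=0xda
body[0] add  r2, r3, #45 → r2=0xf4
body[1] add  r4, r1, r3 → r4=0x3a
body[2] add  r6, r2, r4 → r6=0x2e
body[3] mov  r2, r5 → r2=0x43
body[4] mov  r6, #0x7d → r6=0x7d
body[5] mov  r2, r1 → r2=0x73
epilogue: pop r4=0xc5, sp=0xdb
epilogue: pop r2=0x67, sp=0xdc
prologue pushed ['r2', 'r4'] at ['0xdb', '0xda']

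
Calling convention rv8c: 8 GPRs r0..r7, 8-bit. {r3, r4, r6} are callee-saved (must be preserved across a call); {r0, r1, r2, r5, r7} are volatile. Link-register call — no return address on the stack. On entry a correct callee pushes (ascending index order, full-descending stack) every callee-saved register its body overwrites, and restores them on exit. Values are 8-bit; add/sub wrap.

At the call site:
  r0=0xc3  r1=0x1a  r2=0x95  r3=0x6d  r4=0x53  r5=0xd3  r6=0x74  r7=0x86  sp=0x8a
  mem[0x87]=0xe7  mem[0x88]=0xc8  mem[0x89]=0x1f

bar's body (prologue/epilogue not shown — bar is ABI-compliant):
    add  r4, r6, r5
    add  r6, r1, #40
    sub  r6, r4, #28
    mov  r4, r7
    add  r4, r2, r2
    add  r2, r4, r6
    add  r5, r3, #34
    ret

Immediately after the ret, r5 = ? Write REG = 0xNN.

REG = 0x8f

prologue: push r4 → mem[0x89]=0x53, sp=0x89
prologue: push r6 → mem[0x88]=0x74, sp=0x88
body[0] add  r4, r6, r5 → r4=0x47
body[1] add  r6, r1, #40 → r6=0x42
body[2] sub  r6, r4, #28 → r6=0x2b
body[3] mov  r4, r7 → r4=0x86
body[4] add  r4, r2, r2 → r4=0x2a
body[5] add  r2, r4, r6 → r2=0x55
body[6] add  r5, r3, #34 → r5=0x8f
epilogue: pop r6=0x74, sp=0x89
epilogue: pop r4=0x53, sp=0x8a
r5 is caller-saved → body value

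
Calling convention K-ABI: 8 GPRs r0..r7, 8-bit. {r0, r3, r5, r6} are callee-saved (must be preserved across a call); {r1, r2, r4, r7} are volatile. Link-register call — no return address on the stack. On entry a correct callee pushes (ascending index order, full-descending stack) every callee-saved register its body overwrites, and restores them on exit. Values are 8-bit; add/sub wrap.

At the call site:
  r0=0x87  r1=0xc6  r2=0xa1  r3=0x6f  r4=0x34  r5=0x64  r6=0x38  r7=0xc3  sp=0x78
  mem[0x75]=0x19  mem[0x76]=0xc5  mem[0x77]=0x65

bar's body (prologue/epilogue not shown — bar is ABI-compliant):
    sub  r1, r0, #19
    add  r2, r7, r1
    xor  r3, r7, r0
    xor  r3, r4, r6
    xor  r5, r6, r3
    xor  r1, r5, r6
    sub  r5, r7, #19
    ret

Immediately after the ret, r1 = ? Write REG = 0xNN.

REG = 0x0c

prologue: push r3 → mem[0x77]=0x6f, sp=0x77
prologue: push r5 → mem[0x76]=0x64, sp=0x76
body[0] sub  r1, r0, #19 → r1=0x74
body[1] add  r2, r7, r1 → r2=0x37
body[2] xor  r3, r7, r0 → r3=0x44
body[3] xor  r3, r4, r6 → r3=0x0c
body[4] xor  r5, r6, r3 → r5=0x34
body[5] xor  r1, r5, r6 → r1=0x0c
body[6] sub  r5, r7, #19 → r5=0xb0
epilogue: pop r5=0x64, sp=0x77
epilogue: pop r3=0x6f, sp=0x78
r1 is caller-saved → body value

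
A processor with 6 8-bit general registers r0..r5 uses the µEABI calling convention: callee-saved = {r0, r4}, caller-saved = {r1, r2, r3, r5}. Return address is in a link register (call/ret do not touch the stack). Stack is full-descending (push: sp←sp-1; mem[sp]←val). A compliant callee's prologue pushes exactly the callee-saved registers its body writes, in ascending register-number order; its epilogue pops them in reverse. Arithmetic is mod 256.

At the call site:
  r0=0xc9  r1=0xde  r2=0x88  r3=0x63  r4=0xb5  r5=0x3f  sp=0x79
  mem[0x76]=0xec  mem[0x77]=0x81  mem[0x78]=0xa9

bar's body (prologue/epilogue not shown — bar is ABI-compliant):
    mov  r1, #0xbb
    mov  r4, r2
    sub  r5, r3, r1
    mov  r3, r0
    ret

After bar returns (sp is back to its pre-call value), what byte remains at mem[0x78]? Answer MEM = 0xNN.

MEM = 0xb5

prologue: push r4 -> mem[0x78]=0xb5, sp=0x78
body[0] mov  r1, #0xbb -> r1=0xbb
body[1] mov  r4, r2 -> r4=0x88
body[2] sub  r5, r3, r1 -> r5=0xa8
body[3] mov  r3, r0 -> r3=0xc9
epilogue: pop r4=0xb5, sp=0x79
prologue pushed ['r4'] at ['0x78']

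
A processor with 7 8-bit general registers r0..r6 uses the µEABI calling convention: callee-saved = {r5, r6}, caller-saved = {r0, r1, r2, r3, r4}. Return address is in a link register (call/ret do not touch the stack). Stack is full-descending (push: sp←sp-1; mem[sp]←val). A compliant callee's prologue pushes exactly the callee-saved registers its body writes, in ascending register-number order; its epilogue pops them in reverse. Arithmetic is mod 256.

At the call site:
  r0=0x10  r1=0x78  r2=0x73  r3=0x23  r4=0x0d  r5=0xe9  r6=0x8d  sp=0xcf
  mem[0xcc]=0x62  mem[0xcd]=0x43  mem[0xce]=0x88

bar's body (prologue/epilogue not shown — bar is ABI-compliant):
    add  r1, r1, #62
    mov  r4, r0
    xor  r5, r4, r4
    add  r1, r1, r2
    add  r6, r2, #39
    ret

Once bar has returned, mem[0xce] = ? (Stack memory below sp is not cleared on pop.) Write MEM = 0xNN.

prologue: push r5 → mem[0xce]=0xe9, sp=0xce
prologue: push r6 → mem[0xcd]=0x8d, sp=0xcd
body[0] add  r1, r1, #62 → r1=0xb6
body[1] mov  r4, r0 → r4=0x10
body[2] xor  r5, r4, r4 → r5=0x00
body[3] add  r1, r1, r2 → r1=0x29
body[4] add  r6, r2, #39 → r6=0x9a
epilogue: pop r6=0x8d, sp=0xce
epilogue: pop r5=0xe9, sp=0xcf
prologue pushed ['r5', 'r6'] at ['0xce', '0xcd']

MEM = 0xe9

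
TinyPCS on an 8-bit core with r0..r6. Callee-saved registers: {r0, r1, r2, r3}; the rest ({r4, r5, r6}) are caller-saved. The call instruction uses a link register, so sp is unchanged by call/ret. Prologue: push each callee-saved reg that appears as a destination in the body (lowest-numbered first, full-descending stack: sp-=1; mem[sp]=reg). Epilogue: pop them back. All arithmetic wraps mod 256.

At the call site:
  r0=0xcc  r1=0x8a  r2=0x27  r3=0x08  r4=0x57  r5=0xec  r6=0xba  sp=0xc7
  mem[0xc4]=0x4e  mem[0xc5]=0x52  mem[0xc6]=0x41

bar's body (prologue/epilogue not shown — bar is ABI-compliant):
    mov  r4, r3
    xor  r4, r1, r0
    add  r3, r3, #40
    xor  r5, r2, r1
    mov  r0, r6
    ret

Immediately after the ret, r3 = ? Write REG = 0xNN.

prologue: push r0 → mem[0xc6]=0xcc, sp=0xc6
prologue: push r3 → mem[0xc5]=0x08, sp=0xc5
body[0] mov  r4, r3 → r4=0x08
body[1] xor  r4, r1, r0 → r4=0x46
body[2] add  r3, r3, #40 → r3=0x30
body[3] xor  r5, r2, r1 → r5=0xad
body[4] mov  r0, r6 → r0=0xba
epilogue: pop r3=0x08, sp=0xc6
epilogue: pop r0=0xcc, sp=0xc7
r3 is callee-saved → restored

REG = 0x08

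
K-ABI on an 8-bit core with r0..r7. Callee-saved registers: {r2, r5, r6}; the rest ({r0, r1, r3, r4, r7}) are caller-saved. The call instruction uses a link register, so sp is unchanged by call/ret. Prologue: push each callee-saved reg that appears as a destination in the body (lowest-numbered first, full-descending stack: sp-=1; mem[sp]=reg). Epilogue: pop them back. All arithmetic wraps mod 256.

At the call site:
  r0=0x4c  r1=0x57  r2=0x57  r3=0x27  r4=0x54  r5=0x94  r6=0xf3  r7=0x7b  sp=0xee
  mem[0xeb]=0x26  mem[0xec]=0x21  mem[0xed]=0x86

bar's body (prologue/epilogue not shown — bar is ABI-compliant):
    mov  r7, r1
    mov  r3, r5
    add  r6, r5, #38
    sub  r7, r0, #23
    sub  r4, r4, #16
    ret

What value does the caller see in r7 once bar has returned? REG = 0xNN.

prologue: push r6 → mem[0xed]=0xf3, sp=0xed
body[0] mov  r7, r1 → r7=0x57
body[1] mov  r3, r5 → r3=0x94
body[2] add  r6, r5, #38 → r6=0xba
body[3] sub  r7, r0, #23 → r7=0x35
body[4] sub  r4, r4, #16 → r4=0x44
epilogue: pop r6=0xf3, sp=0xee
r7 is caller-saved → body value

REG = 0x35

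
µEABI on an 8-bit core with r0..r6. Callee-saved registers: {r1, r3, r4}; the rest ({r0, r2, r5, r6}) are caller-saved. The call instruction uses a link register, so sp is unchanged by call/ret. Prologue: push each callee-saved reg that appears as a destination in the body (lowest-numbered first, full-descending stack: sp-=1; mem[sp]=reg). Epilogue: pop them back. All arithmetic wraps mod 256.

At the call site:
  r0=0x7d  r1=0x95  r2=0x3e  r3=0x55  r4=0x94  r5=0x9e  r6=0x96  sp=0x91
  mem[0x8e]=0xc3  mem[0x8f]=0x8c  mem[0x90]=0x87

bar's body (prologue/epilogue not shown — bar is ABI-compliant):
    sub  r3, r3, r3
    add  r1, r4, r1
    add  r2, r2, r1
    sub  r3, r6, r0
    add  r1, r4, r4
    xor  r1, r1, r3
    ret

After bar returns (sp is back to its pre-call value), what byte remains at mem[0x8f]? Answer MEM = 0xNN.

MEM = 0x55

prologue: push r1 -> mem[0x90]=0x95, sp=0x90
prologue: push r3 -> mem[0x8f]=0x55, sp=0x8f
body[0] sub  r3, r3, r3 -> r3=0x00
body[1] add  r1, r4, r1 -> r1=0x29
body[2] add  r2, r2, r1 -> r2=0x67
body[3] sub  r3, r6, r0 -> r3=0x19
body[4] add  r1, r4, r4 -> r1=0x28
body[5] xor  r1, r1, r3 -> r1=0x31
epilogue: pop r3=0x55, sp=0x90
epilogue: pop r1=0x95, sp=0x91
prologue pushed ['r1', 'r3'] at ['0x90', '0x8f']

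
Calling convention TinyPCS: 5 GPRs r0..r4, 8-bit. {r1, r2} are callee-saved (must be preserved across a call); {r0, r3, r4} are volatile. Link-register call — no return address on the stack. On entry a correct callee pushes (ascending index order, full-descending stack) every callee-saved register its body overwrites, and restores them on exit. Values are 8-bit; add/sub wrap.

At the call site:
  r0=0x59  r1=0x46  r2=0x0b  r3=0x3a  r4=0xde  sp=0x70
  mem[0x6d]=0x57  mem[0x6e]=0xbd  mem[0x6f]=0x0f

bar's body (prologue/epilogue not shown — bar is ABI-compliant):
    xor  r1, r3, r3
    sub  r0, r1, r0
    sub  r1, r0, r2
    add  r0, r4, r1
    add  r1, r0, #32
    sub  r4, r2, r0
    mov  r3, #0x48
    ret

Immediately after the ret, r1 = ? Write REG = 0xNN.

prologue: push r1 -> mem[0x6f]=0x46, sp=0x6f
body[0] xor  r1, r3, r3 -> r1=0x00
body[1] sub  r0, r1, r0 -> r0=0xa7
body[2] sub  r1, r0, r2 -> r1=0x9c
body[3] add  r0, r4, r1 -> r0=0x7a
body[4] add  r1, r0, #32 -> r1=0x9a
body[5] sub  r4, r2, r0 -> r4=0x91
body[6] mov  r3, #0x48 -> r3=0x48
epilogue: pop r1=0x46, sp=0x70
r1 is callee-saved -> restored

REG = 0x46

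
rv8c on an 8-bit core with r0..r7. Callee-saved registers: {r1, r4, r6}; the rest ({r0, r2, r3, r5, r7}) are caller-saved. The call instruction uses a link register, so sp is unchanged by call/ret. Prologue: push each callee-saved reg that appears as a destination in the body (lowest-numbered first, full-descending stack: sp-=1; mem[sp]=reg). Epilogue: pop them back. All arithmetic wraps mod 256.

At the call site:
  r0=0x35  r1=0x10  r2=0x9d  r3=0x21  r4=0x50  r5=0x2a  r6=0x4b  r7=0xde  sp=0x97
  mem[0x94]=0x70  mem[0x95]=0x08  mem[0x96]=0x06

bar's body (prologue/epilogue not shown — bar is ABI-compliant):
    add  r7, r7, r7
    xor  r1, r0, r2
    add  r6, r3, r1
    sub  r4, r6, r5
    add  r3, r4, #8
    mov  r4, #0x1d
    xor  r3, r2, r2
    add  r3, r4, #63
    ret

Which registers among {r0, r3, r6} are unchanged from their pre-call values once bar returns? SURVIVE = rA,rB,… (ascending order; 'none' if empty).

prologue: push r1 -> mem[0x96]=0x10, sp=0x96
prologue: push r4 -> mem[0x95]=0x50, sp=0x95
prologue: push r6 -> mem[0x94]=0x4b, sp=0x94
body[0] add  r7, r7, r7 -> r7=0xbc
body[1] xor  r1, r0, r2 -> r1=0xa8
body[2] add  r6, r3, r1 -> r6=0xc9
body[3] sub  r4, r6, r5 -> r4=0x9f
body[4] add  r3, r4, #8 -> r3=0xa7
body[5] mov  r4, #0x1d -> r4=0x1d
body[6] xor  r3, r2, r2 -> r3=0x00
body[7] add  r3, r4, #63 -> r3=0x5c
epilogue: pop r6=0x4b, sp=0x95
epilogue: pop r4=0x50, sp=0x96
epilogue: pop r1=0x10, sp=0x97
r0: caller-saved, written=False
r3: caller-saved, written=True
r6: callee-saved, written=True

SURVIVE = r0,r6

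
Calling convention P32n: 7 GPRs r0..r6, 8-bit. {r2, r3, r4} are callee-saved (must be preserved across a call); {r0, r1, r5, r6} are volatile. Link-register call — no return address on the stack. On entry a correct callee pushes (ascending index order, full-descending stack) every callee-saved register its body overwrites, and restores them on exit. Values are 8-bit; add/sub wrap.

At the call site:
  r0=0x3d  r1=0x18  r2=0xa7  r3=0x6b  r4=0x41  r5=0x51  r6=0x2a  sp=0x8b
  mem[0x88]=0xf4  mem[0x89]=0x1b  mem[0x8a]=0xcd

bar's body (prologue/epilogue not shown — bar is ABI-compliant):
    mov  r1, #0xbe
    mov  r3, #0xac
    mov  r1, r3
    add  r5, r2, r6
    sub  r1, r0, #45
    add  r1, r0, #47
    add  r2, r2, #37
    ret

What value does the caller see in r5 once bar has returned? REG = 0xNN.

REG = 0xd1

prologue: push r2 -> mem[0x8a]=0xa7, sp=0x8a
prologue: push r3 -> mem[0x89]=0x6b, sp=0x89
body[0] mov  r1, #0xbe -> r1=0xbe
body[1] mov  r3, #0xac -> r3=0xac
body[2] mov  r1, r3 -> r1=0xac
body[3] add  r5, r2, r6 -> r5=0xd1
body[4] sub  r1, r0, #45 -> r1=0x10
body[5] add  r1, r0, #47 -> r1=0x6c
body[6] add  r2, r2, #37 -> r2=0xcc
epilogue: pop r3=0x6b, sp=0x8a
epilogue: pop r2=0xa7, sp=0x8b
r5 is caller-saved -> body value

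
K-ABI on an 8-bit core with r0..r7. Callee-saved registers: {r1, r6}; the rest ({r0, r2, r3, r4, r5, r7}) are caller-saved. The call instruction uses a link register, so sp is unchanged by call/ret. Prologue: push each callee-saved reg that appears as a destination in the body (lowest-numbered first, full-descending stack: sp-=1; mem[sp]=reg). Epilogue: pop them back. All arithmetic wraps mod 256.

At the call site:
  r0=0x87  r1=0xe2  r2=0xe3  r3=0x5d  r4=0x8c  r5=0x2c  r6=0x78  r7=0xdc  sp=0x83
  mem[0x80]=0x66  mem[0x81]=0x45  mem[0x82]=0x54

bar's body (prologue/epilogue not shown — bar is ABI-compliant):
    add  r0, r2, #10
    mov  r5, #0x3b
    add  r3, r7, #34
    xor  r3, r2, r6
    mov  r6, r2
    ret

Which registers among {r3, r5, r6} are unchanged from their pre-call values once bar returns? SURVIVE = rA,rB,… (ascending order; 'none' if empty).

prologue: push r6 → mem[0x82]=0x78, sp=0x82
body[0] add  r0, r2, #10 → r0=0xed
body[1] mov  r5, #0x3b → r5=0x3b
body[2] add  r3, r7, #34 → r3=0xfe
body[3] xor  r3, r2, r6 → r3=0x9b
body[4] mov  r6, r2 → r6=0xe3
epilogue: pop r6=0x78, sp=0x83
r3: caller-saved, written=True
r5: caller-saved, written=True
r6: callee-saved, written=True

SURVIVE = r6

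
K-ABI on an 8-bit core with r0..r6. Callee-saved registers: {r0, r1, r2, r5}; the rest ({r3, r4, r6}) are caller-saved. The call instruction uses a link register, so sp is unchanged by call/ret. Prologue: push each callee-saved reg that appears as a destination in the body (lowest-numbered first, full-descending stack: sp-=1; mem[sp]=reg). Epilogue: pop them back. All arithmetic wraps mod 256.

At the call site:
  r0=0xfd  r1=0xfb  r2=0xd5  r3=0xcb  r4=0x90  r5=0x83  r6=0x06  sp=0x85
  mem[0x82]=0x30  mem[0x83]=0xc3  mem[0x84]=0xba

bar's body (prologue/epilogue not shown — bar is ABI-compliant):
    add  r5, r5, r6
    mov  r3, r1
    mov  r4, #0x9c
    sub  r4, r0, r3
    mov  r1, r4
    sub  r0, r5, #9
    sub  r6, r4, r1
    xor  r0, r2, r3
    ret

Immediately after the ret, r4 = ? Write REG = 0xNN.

REG = 0x02

prologue: push r0 → mem[0x84]=0xfd, sp=0x84
prologue: push r1 → mem[0x83]=0xfb, sp=0x83
prologue: push r5 → mem[0x82]=0x83, sp=0x82
body[0] add  r5, r5, r6 → r5=0x89
body[1] mov  r3, r1 → r3=0xfb
body[2] mov  r4, #0x9c → r4=0x9c
body[3] sub  r4, r0, r3 → r4=0x02
body[4] mov  r1, r4 → r1=0x02
body[5] sub  r0, r5, #9 → r0=0x80
body[6] sub  r6, r4, r1 → r6=0x00
body[7] xor  r0, r2, r3 → r0=0x2e
epilogue: pop r5=0x83, sp=0x83
epilogue: pop r1=0xfb, sp=0x84
epilogue: pop r0=0xfd, sp=0x85
r4 is caller-saved → body value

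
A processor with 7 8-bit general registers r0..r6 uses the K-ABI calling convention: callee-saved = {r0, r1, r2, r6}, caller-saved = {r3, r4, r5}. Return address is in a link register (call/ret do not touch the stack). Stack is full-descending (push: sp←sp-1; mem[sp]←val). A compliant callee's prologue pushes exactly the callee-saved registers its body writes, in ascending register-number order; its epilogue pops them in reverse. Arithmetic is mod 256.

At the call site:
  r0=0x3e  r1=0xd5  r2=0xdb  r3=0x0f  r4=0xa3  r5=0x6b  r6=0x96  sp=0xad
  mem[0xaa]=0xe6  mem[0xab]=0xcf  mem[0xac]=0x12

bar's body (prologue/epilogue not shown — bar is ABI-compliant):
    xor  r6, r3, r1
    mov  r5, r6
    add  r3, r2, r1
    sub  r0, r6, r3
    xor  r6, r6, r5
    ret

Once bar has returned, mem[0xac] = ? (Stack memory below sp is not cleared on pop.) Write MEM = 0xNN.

prologue: push r0 -> mem[0xac]=0x3e, sp=0xac
prologue: push r6 -> mem[0xab]=0x96, sp=0xab
body[0] xor  r6, r3, r1 -> r6=0xda
body[1] mov  r5, r6 -> r5=0xda
body[2] add  r3, r2, r1 -> r3=0xb0
body[3] sub  r0, r6, r3 -> r0=0x2a
body[4] xor  r6, r6, r5 -> r6=0x00
epilogue: pop r6=0x96, sp=0xac
epilogue: pop r0=0x3e, sp=0xad
prologue pushed ['r0', 'r6'] at ['0xac', '0xab']

MEM = 0x3e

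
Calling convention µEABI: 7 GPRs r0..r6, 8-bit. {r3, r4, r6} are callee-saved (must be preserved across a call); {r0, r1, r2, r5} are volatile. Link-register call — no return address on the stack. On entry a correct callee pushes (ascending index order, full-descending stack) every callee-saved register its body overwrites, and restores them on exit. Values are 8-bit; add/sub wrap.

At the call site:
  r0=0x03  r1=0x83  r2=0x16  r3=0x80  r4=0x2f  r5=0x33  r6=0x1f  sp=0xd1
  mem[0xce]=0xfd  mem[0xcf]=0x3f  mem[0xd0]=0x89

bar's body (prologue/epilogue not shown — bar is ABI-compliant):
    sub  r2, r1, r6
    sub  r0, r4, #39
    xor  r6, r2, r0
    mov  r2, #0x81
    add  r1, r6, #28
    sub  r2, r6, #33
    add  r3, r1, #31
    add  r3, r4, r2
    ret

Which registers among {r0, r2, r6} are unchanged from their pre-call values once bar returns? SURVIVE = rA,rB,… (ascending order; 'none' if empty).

prologue: push r3 -> mem[0xd0]=0x80, sp=0xd0
prologue: push r6 -> mem[0xcf]=0x1f, sp=0xcf
body[0] sub  r2, r1, r6 -> r2=0x64
body[1] sub  r0, r4, #39 -> r0=0x08
body[2] xor  r6, r2, r0 -> r6=0x6c
body[3] mov  r2, #0x81 -> r2=0x81
body[4] add  r1, r6, #28 -> r1=0x88
body[5] sub  r2, r6, #33 -> r2=0x4b
body[6] add  r3, r1, #31 -> r3=0xa7
body[7] add  r3, r4, r2 -> r3=0x7a
epilogue: pop r6=0x1f, sp=0xd0
epilogue: pop r3=0x80, sp=0xd1
r0: caller-saved, written=True
r2: caller-saved, written=True
r6: callee-saved, written=True

SURVIVE = r6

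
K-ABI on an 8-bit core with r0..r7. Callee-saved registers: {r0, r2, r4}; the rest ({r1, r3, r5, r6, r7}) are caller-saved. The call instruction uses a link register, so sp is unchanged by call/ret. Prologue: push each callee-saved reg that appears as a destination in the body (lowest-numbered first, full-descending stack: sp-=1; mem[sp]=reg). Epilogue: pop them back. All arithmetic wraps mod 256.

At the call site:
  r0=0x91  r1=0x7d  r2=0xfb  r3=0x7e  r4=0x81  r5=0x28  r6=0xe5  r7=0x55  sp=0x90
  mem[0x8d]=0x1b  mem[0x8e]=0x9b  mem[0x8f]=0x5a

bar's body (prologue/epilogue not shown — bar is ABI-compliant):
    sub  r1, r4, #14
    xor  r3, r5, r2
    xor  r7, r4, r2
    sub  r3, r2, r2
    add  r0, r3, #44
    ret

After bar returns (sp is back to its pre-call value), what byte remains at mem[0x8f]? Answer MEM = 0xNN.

MEM = 0x91

prologue: push r0 -> mem[0x8f]=0x91, sp=0x8f
body[0] sub  r1, r4, #14 -> r1=0x73
body[1] xor  r3, r5, r2 -> r3=0xd3
body[2] xor  r7, r4, r2 -> r7=0x7a
body[3] sub  r3, r2, r2 -> r3=0x00
body[4] add  r0, r3, #44 -> r0=0x2c
epilogue: pop r0=0x91, sp=0x90
prologue pushed ['r0'] at ['0x8f']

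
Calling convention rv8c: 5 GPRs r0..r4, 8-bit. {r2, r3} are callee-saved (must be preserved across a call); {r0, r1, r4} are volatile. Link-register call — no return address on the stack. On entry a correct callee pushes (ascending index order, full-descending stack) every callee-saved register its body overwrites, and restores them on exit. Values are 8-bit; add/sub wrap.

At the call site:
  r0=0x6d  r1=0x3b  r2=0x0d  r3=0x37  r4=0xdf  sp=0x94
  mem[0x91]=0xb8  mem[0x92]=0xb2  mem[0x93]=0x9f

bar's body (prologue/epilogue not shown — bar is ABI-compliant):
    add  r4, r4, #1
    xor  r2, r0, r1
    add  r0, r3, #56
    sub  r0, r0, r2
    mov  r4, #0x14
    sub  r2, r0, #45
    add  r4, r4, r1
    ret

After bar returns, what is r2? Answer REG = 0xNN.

prologue: push r2 -> mem[0x93]=0x0d, sp=0x93
body[0] add  r4, r4, #1 -> r4=0xe0
body[1] xor  r2, r0, r1 -> r2=0x56
body[2] add  r0, r3, #56 -> r0=0x6f
body[3] sub  r0, r0, r2 -> r0=0x19
body[4] mov  r4, #0x14 -> r4=0x14
body[5] sub  r2, r0, #45 -> r2=0xec
body[6] add  r4, r4, r1 -> r4=0x4f
epilogue: pop r2=0x0d, sp=0x94
r2 is callee-saved -> restored

REG = 0x0d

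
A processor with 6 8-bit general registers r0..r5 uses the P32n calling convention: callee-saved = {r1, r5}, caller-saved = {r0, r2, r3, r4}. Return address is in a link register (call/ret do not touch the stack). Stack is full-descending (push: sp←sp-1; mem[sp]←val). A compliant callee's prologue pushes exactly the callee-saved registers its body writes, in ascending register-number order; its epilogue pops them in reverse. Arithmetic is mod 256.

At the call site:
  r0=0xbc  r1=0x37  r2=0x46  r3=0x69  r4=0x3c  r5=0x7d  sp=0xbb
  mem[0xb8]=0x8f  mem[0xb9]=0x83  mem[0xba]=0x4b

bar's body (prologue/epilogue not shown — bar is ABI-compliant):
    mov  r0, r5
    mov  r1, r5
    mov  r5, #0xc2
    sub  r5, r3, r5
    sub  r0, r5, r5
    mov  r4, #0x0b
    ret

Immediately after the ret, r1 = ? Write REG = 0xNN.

REG = 0x37

prologue: push r1 → mem[0xba]=0x37, sp=0xba
prologue: push r5 → mem[0xb9]=0x7d, sp=0xb9
body[0] mov  r0, r5 → r0=0x7d
body[1] mov  r1, r5 → r1=0x7d
body[2] mov  r5, #0xc2 → r5=0xc2
body[3] sub  r5, r3, r5 → r5=0xa7
body[4] sub  r0, r5, r5 → r0=0x00
body[5] mov  r4, #0x0b → r4=0x0b
epilogue: pop r5=0x7d, sp=0xba
epilogue: pop r1=0x37, sp=0xbb
r1 is callee-saved → restored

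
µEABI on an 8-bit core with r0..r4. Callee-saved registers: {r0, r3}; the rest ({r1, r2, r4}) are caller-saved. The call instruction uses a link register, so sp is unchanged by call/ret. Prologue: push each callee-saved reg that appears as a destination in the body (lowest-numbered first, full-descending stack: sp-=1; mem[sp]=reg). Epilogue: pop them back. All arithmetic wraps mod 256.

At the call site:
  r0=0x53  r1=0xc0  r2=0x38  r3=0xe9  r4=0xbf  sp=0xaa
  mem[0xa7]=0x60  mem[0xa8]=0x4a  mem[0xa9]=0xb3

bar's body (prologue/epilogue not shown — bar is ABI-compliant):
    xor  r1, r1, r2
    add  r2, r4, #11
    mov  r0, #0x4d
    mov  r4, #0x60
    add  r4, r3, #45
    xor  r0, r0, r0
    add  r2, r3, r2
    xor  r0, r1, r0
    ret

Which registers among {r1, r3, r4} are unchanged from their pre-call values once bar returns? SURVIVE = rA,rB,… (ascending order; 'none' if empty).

SURVIVE = r3

prologue: push r0 -> mem[0xa9]=0x53, sp=0xa9
body[0] xor  r1, r1, r2 -> r1=0xf8
body[1] add  r2, r4, #11 -> r2=0xca
body[2] mov  r0, #0x4d -> r0=0x4d
body[3] mov  r4, #0x60 -> r4=0x60
body[4] add  r4, r3, #45 -> r4=0x16
body[5] xor  r0, r0, r0 -> r0=0x00
body[6] add  r2, r3, r2 -> r2=0xb3
body[7] xor  r0, r1, r0 -> r0=0xf8
epilogue: pop r0=0x53, sp=0xaa
r1: caller-saved, written=True
r3: callee-saved, written=False
r4: caller-saved, written=True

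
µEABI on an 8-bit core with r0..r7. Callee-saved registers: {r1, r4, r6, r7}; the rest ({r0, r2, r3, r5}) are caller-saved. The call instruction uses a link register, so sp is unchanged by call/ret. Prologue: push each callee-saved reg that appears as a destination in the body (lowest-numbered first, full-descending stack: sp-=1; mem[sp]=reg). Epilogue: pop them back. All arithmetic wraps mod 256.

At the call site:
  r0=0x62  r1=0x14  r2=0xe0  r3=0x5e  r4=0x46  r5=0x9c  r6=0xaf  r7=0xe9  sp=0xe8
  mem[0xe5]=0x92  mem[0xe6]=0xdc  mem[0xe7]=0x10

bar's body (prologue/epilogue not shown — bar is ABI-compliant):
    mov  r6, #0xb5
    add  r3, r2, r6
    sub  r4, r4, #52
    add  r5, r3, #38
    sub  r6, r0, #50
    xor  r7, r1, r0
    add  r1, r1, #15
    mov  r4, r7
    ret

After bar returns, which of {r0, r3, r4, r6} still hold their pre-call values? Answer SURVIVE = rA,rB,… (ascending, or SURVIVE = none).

SURVIVE = r0,r4,r6

prologue: push r1 → mem[0xe7]=0x14, sp=0xe7
prologue: push r4 → mem[0xe6]=0x46, sp=0xe6
prologue: push r6 → mem[0xe5]=0xaf, sp=0xe5
prologue: push r7 → mem[0xe4]=0xe9, sp=0xe4
body[0] mov  r6, #0xb5 → r6=0xb5
body[1] add  r3, r2, r6 → r3=0x95
body[2] sub  r4, r4, #52 → r4=0x12
body[3] add  r5, r3, #38 → r5=0xbb
body[4] sub  r6, r0, #50 → r6=0x30
body[5] xor  r7, r1, r0 → r7=0x76
body[6] add  r1, r1, #15 → r1=0x23
body[7] mov  r4, r7 → r4=0x76
epilogue: pop r7=0xe9, sp=0xe5
epilogue: pop r6=0xaf, sp=0xe6
epilogue: pop r4=0x46, sp=0xe7
epilogue: pop r1=0x14, sp=0xe8
r0: caller-saved, written=False
r3: caller-saved, written=True
r4: callee-saved, written=True
r6: callee-saved, written=True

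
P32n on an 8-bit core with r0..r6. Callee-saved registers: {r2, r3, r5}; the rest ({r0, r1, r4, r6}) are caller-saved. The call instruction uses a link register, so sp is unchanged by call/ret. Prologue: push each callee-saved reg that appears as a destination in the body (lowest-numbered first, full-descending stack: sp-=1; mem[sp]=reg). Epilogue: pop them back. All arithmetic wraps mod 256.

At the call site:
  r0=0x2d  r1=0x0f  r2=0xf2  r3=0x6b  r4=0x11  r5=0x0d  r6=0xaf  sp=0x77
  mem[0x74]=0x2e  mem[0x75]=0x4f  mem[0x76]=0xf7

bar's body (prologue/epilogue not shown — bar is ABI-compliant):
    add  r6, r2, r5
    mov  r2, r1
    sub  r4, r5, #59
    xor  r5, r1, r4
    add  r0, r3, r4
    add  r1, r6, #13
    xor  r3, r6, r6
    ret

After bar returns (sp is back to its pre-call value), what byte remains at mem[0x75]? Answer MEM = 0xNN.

prologue: push r2 -> mem[0x76]=0xf2, sp=0x76
prologue: push r3 -> mem[0x75]=0x6b, sp=0x75
prologue: push r5 -> mem[0x74]=0x0d, sp=0x74
body[0] add  r6, r2, r5 -> r6=0xff
body[1] mov  r2, r1 -> r2=0x0f
body[2] sub  r4, r5, #59 -> r4=0xd2
body[3] xor  r5, r1, r4 -> r5=0xdd
body[4] add  r0, r3, r4 -> r0=0x3d
body[5] add  r1, r6, #13 -> r1=0x0c
body[6] xor  r3, r6, r6 -> r3=0x00
epilogue: pop r5=0x0d, sp=0x75
epilogue: pop r3=0x6b, sp=0x76
epilogue: pop r2=0xf2, sp=0x77
prologue pushed ['r2', 'r3', 'r5'] at ['0x76', '0x75', '0x74']

MEM = 0x6b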